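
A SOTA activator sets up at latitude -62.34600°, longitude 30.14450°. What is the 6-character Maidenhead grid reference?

KC57bp

Add 180° to longitude and 90° to latitude: 210.1445, 27.6540.
Field (20°×10°, letters A–R): lon ⌊210.1445/20⌋ = 10 → K; lat ⌊27.6540/10⌋ = 2 → C.
Square (2°×1°, digits 0–9): lon ⌊10.1445/2⌋ = 5; lat ⌊7.6540/1⌋ = 7.
Subsquare (5′×2.5′, letters a–x): lon ⌊0.1445/0.0833333⌋ = 1 → b; lat ⌊0.6540/0.0416667⌋ = 15 → p.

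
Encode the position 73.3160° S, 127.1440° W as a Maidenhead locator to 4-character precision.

CB66

Offset from 180°W / 90°S: lon 52.86°, lat 16.68°.
Field: lon ⌊52.86/20⌋ = 2 → C; lat ⌊16.68/10⌋ = 1 → B.
Square: lon ⌊12.86/2⌋ = 6; lat ⌊6.68/1⌋ = 6.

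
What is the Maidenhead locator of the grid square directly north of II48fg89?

II48fh80

Latitude extended square 9; +1 → 10, wraps to 0, carry into subsquare.
Latitude subsquare g = 6; +1 → 7 = h.
The longitude characters are unchanged.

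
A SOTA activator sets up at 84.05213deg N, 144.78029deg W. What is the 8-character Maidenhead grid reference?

Offset from 180°W / 90°S: lon 35.21971°, lat 174.05213°.
Field: lon ⌊35.21971/20⌋ = 1 → B; lat ⌊174.05213/10⌋ = 17 → R.
Square: lon ⌊15.21971/2⌋ = 7; lat ⌊4.05213/1⌋ = 4.
Subsquare: lon ⌊1.21971/0.0833333⌋ = 14 → o; lat ⌊0.05213/0.0416667⌋ = 1 → b.
Extended square: lon ⌊0.05304/0.00833333⌋ = 6; lat ⌊0.01046/0.00416667⌋ = 2.

BR74ob62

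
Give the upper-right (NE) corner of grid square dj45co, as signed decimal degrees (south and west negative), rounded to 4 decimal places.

5.6250, -111.7500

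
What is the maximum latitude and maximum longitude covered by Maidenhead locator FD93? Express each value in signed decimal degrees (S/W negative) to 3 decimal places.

-56.000, -60.000

Field F=5, D=3: +5·20° lon, +3·10° lat → SW at lon -80°, lat -60°.
Square 9, 3: +9·2° lon, +3·1° lat → SW at lon -62°, lat -57°.
Cell spans 2° lon × 1° lat. NE corner is SW corner plus one full cell.
latitude -56.000, longitude -60.000.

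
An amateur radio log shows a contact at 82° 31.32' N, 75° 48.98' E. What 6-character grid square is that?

MR72vm

Shift to the Maidenhead origin (180°W, 90°S): lon 255.8163, lat 172.5220.
Field (20°×10°, letters A–R): 255.8163/20 → 12 → M, 172.5220/10 → 17 → R; chars MR.
Square (2°×1°, digits 0–9): 15.8163/2 → 7, 2.5220/1 → 2; chars 72.
Subsquare (5′×2.5′, letters a–x): 1.8163/0.0833333 → 21 → v, 0.5220/0.0416667 → 12 → m; chars vm.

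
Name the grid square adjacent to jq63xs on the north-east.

JQ73at

Longitude subsquare x = 23; +1 → 24, wraps to 0 = a, carry into square.
Longitude square 6; +1 → 7.
Latitude subsquare s = 18; +1 → 19 = t.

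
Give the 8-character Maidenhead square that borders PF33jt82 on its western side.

PF33jt72

Longitude extended square 8; −1 → 7.
The latitude characters are unchanged.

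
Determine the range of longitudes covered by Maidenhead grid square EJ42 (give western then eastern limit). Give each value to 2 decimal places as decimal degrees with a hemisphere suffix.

Field E=4, J=9: +4·20° lon, +9·10° lat → SW at lon -100°, lat 0°.
Square 4, 2: +4·2° lon, +2·1° lat → SW at lon -92°, lat 2°.
Cell spans 2° lon × 1° lat.
west 92.00° W, east 90.00° W.

92.00° W, 90.00° W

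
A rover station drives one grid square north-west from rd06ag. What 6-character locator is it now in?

QD96xh

Longitude subsquare a = 0; −1 → -1, wraps to 23 = x, carry into square.
Longitude square 0; −1 → -1, wraps to 9, carry into field.
Longitude field R = 17; −1 → 16 = Q.
Latitude subsquare g = 6; +1 → 7 = h.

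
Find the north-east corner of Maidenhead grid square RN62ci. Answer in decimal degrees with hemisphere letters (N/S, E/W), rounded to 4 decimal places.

Field R=17, N=13: +17·20° lon, +13·10° lat → SW at lon 160°, lat 40°.
Square 6, 2: +6·2° lon, +2·1° lat → SW at lon 172°, lat 42°.
Subsquare c=2, i=8: +2·0.0833333° lon, +8·0.0416667° lat → SW at lon 172.167°, lat 42.3333°.
Cell spans 0.0833333° lon × 0.0416667° lat. NE corner is SW corner plus one full cell.
latitude 42.3750° N, longitude 172.2500° E.

42.3750° N, 172.2500° E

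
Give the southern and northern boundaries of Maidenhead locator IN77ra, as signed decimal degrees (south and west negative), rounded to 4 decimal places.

Field I=8, N=13: +8·20° lon, +13·10° lat → SW at lon -20°, lat 40°.
Square 7, 7: +7·2° lon, +7·1° lat → SW at lon -6°, lat 47°.
Subsquare r=17, a=0: +17·0.0833333° lon, +0·0.0416667° lat → SW at lon -4.58333°, lat 47°.
Cell spans 0.0833333° lon × 0.0416667° lat.
south 47.0000, north 47.0417.

47.0000, 47.0417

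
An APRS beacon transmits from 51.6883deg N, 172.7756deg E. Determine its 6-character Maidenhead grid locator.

RO61jq

Add 180° to longitude and 90° to latitude: 352.7756, 141.6883.
Field (20°×10°, letters A–R): 352.7756/20 → 17 → R, 141.6883/10 → 14 → O; chars RO.
Square (2°×1°, digits 0–9): 12.7756/2 → 6, 1.6883/1 → 1; chars 61.
Subsquare (5′×2.5′, letters a–x): 0.7756/0.0833333 → 9 → j, 0.6883/0.0416667 → 16 → q; chars jq.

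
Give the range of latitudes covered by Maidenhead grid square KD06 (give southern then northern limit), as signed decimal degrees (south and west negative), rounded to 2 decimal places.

-54.00, -53.00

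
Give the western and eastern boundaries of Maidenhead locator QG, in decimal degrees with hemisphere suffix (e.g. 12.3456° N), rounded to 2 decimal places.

140.00° E, 160.00° E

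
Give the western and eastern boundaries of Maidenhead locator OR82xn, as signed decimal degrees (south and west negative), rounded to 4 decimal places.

117.9167, 118.0000

Field O=14, R=17: +14·20° lon, +17·10° lat → SW at lon 100°, lat 80°.
Square 8, 2: +8·2° lon, +2·1° lat → SW at lon 116°, lat 82°.
Subsquare x=23, n=13: +23·0.0833333° lon, +13·0.0416667° lat → SW at lon 117.917°, lat 82.5417°.
Cell spans 0.0833333° lon × 0.0416667° lat.
west 117.9167, east 118.0000.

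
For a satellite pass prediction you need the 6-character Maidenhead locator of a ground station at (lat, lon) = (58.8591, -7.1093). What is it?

IO68ku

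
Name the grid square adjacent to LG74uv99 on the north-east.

Longitude extended square 9; +1 → 10, wraps to 0, carry into subsquare.
Longitude subsquare u = 20; +1 → 21 = v.
Latitude extended square 9; +1 → 10, wraps to 0, carry into subsquare.
Latitude subsquare v = 21; +1 → 22 = w.

LG74vw00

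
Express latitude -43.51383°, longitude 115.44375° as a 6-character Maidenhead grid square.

OE76rl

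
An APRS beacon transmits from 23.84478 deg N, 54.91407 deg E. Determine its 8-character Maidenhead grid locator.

LL73ku92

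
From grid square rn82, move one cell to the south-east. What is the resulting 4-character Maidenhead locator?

Longitude square 8; +1 → 9.
Latitude square 2; −1 → 1.

RN91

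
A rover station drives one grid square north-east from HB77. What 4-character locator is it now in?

HB88

Longitude square 7; +1 → 8.
Latitude square 7; +1 → 8.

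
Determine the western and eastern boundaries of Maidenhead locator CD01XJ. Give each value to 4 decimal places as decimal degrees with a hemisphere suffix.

138.0833° W, 138.0000° W

Field C=2, D=3: +2·20° lon, +3·10° lat → SW at lon -140°, lat -60°.
Square 0, 1: +0·2° lon, +1·1° lat → SW at lon -140°, lat -59°.
Subsquare x=23, j=9: +23·0.0833333° lon, +9·0.0416667° lat → SW at lon -138.083°, lat -58.625°.
Cell spans 0.0833333° lon × 0.0416667° lat.
west 138.0833° W, east 138.0000° W.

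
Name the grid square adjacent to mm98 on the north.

MM99

Latitude square 8; +1 → 9.
The longitude characters are unchanged.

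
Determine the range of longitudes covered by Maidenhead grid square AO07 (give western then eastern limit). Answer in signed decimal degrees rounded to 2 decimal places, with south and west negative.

Field A=0, O=14: +0·20° lon, +14·10° lat → SW at lon -180°, lat 50°.
Square 0, 7: +0·2° lon, +7·1° lat → SW at lon -180°, lat 57°.
Cell spans 2° lon × 1° lat.
west -180.00, east -178.00.

-180.00, -178.00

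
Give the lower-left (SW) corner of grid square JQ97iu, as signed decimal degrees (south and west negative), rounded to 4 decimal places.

Field J=9, Q=16: +9·20° lon, +16·10° lat → SW at lon 0°, lat 70°.
Square 9, 7: +9·2° lon, +7·1° lat → SW at lon 18°, lat 77°.
Subsquare i=8, u=20: +8·0.0833333° lon, +20·0.0416667° lat → SW at lon 18.6667°, lat 77.8333°.
latitude 77.8333, longitude 18.6667.

77.8333, 18.6667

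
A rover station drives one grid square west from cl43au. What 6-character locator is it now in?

CL33xu

Longitude subsquare a = 0; −1 → -1, wraps to 23 = x, carry into square.
Longitude square 4; −1 → 3.
The latitude characters are unchanged.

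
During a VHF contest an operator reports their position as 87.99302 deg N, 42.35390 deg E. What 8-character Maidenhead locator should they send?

LR17ex28

Offset from 180°W / 90°S: lon 222.35390°, lat 177.99302°.
Field: lon ⌊222.35390/20⌋ = 11 → L; lat ⌊177.99302/10⌋ = 17 → R.
Square: lon ⌊2.35390/2⌋ = 1; lat ⌊7.99302/1⌋ = 7.
Subsquare: lon ⌊0.35390/0.0833333⌋ = 4 → e; lat ⌊0.99302/0.0416667⌋ = 23 → x.
Extended square: lon ⌊0.02057/0.00833333⌋ = 2; lat ⌊0.03469/0.00416667⌋ = 8.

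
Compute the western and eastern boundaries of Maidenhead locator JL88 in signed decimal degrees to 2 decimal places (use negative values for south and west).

16.00, 18.00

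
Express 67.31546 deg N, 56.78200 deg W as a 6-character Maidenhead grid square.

Add 180° to longitude and 90° to latitude: 123.2180, 157.3155.
Field: 123.2180/20 → 6 → G, 157.3155/10 → 15 → P; chars GP.
Square: 3.2180/2 → 1, 7.3155/1 → 7; chars 17.
Subsquare: 1.2180/0.0833333 → 14 → o, 0.3155/0.0416667 → 7 → h; chars oh.

GP17oh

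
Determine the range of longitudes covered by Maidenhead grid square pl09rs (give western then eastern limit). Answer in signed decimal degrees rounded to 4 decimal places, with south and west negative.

121.4167, 121.5000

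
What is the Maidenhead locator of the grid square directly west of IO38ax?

IO28xx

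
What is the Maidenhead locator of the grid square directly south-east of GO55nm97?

GO55om06

Longitude extended square 9; +1 → 10, wraps to 0, carry into subsquare.
Longitude subsquare n = 13; +1 → 14 = o.
Latitude extended square 7; −1 → 6.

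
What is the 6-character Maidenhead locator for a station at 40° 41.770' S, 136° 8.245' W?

Offset from 180°W / 90°S: lon 43.8626°, lat 49.3038°.
Field (20°×10°, letters A–R): lon ⌊43.8626/20⌋ = 2 → C; lat ⌊49.3038/10⌋ = 4 → E.
Square (2°×1°, digits 0–9): lon ⌊3.8626/2⌋ = 1; lat ⌊9.3038/1⌋ = 9.
Subsquare (5′×2.5′, letters a–x): lon ⌊1.8626/0.0833333⌋ = 22 → w; lat ⌊0.3038/0.0416667⌋ = 7 → h.

CE19wh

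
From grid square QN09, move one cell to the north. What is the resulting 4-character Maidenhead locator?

QO00

Latitude square 9; +1 → 10, wraps to 0, carry into field.
Latitude field N = 13; +1 → 14 = O.
The longitude characters are unchanged.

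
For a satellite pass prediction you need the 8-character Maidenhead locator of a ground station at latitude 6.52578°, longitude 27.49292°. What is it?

Offset from 180°W / 90°S: lon 207.49292°, lat 96.52578°.
Field: lon ⌊207.49292/20⌋ = 10 → K; lat ⌊96.52578/10⌋ = 9 → J.
Square: lon ⌊7.49292/2⌋ = 3; lat ⌊6.52578/1⌋ = 6.
Subsquare: lon ⌊1.49292/0.0833333⌋ = 17 → r; lat ⌊0.52578/0.0416667⌋ = 12 → m.
Extended square: lon ⌊0.07625/0.00833333⌋ = 9; lat ⌊0.02578/0.00416667⌋ = 6.

KJ36rm96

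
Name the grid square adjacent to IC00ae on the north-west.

HC90xf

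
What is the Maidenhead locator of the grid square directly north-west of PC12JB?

PC12ic

Longitude subsquare j = 9; −1 → 8 = i.
Latitude subsquare b = 1; +1 → 2 = c.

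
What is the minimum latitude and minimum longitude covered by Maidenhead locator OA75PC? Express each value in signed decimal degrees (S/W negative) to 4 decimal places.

-84.9167, 115.2500

Field O=14, A=0: +14·20° lon, +0·10° lat → SW at lon 100°, lat -90°.
Square 7, 5: +7·2° lon, +5·1° lat → SW at lon 114°, lat -85°.
Subsquare p=15, c=2: +15·0.0833333° lon, +2·0.0416667° lat → SW at lon 115.25°, lat -84.9167°.
latitude -84.9167, longitude 115.2500.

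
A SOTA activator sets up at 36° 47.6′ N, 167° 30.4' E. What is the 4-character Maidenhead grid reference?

Offset from 180°W / 90°S: lon 347.51°, lat 126.79°.
Field: lon ⌊347.51/20⌋ = 17 → R; lat ⌊126.79/10⌋ = 12 → M.
Square: lon ⌊7.51/2⌋ = 3; lat ⌊6.79/1⌋ = 6.

RM36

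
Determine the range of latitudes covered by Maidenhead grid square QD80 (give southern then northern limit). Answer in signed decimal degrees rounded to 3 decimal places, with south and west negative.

-60.000, -59.000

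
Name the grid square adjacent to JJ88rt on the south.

Latitude subsquare t = 19; −1 → 18 = s.
The longitude characters are unchanged.

JJ88rs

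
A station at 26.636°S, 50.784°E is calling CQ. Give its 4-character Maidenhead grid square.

Shift to the Maidenhead origin (180°W, 90°S): lon 230.78, lat 63.36.
Field (20°×10°, letters A–R): lon ⌊230.78/20⌋ = 11 → L; lat ⌊63.36/10⌋ = 6 → G.
Square (2°×1°, digits 0–9): lon ⌊10.78/2⌋ = 5; lat ⌊3.36/1⌋ = 3.

LG53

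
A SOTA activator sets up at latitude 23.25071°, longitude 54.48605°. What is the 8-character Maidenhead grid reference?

Offset from 180°W / 90°S: lon 234.48605°, lat 113.25071°.
Field: lon ⌊234.48605/20⌋ = 11 → L; lat ⌊113.25071/10⌋ = 11 → L.
Square: lon ⌊14.48605/2⌋ = 7; lat ⌊3.25071/1⌋ = 3.
Subsquare: lon ⌊0.48605/0.0833333⌋ = 5 → f; lat ⌊0.25071/0.0416667⌋ = 6 → g.
Extended square: lon ⌊0.06938/0.00833333⌋ = 8; lat ⌊0.00071/0.00416667⌋ = 0.

LL73fg80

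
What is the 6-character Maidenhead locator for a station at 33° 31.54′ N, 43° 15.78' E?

LM13pm

Offset from 180°W / 90°S: lon 223.2630°, lat 123.5257°.
Field: 223.2630/20 → 11 → L, 123.5257/10 → 12 → M; chars LM.
Square: 3.2630/2 → 1, 3.5257/1 → 3; chars 13.
Subsquare: 1.2630/0.0833333 → 15 → p, 0.5257/0.0416667 → 12 → m; chars pm.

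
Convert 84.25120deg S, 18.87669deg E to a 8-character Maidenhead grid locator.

JA95kr59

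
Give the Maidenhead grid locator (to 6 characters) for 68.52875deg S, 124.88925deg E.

Add 180° to longitude and 90° to latitude: 304.8893, 21.4712.
Field: 304.8893/20 → 15 → P, 21.4712/10 → 2 → C; chars PC.
Square: 4.8893/2 → 2, 1.4712/1 → 1; chars 21.
Subsquare: 0.8893/0.0833333 → 10 → k, 0.4712/0.0416667 → 11 → l; chars kl.

PC21kl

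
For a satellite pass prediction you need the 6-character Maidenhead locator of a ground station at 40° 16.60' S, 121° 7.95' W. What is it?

Shift to the Maidenhead origin (180°W, 90°S): lon 58.8675, lat 49.7233.
Field (20°×10°, letters A–R): 58.8675/20 → 2 → C, 49.7233/10 → 4 → E; chars CE.
Square (2°×1°, digits 0–9): 18.8675/2 → 9, 9.7233/1 → 9; chars 99.
Subsquare (5′×2.5′, letters a–x): 0.8675/0.0833333 → 10 → k, 0.7233/0.0416667 → 17 → r; chars kr.

CE99kr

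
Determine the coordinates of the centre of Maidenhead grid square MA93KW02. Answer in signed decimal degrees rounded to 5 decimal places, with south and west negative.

Field M=12, A=0: +12·20° lon, +0·10° lat → SW at lon 60°, lat -90°.
Square 9, 3: +9·2° lon, +3·1° lat → SW at lon 78°, lat -87°.
Subsquare k=10, w=22: +10·0.0833333° lon, +22·0.0416667° lat → SW at lon 78.8333°, lat -86.0833°.
Extended square 0, 2: +0·0.00833333° lon, +2·0.00416667° lat → SW at lon 78.8333°, lat -86.075°.
Cell spans 0.00833333° lon × 0.00416667° lat. Centre is SW corner plus half of each.
latitude -86.07292, longitude 78.83750.

-86.07292, 78.83750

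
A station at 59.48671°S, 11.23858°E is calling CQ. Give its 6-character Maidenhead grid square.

Offset from 180°W / 90°S: lon 191.2386°, lat 30.5133°.
Field: lon ⌊191.2386/20⌋ = 9 → J; lat ⌊30.5133/10⌋ = 3 → D.
Square: lon ⌊11.2386/2⌋ = 5; lat ⌊0.5133/1⌋ = 0.
Subsquare: lon ⌊1.2386/0.0833333⌋ = 14 → o; lat ⌊0.5133/0.0416667⌋ = 12 → m.

JD50om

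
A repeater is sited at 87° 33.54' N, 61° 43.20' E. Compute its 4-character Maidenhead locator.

MR07

Add 180° to longitude and 90° to latitude: 241.72, 177.56.
Field: lon ⌊241.72/20⌋ = 12 → M; lat ⌊177.56/10⌋ = 17 → R.
Square: lon ⌊1.72/2⌋ = 0; lat ⌊7.56/1⌋ = 7.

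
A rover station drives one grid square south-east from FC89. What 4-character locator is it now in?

Longitude square 8; +1 → 9.
Latitude square 9; −1 → 8.

FC98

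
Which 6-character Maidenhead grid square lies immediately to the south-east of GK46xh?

Longitude subsquare x = 23; +1 → 24, wraps to 0 = a, carry into square.
Longitude square 4; +1 → 5.
Latitude subsquare h = 7; −1 → 6 = g.

GK56ag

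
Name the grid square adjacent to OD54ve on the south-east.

Longitude subsquare v = 21; +1 → 22 = w.
Latitude subsquare e = 4; −1 → 3 = d.

OD54wd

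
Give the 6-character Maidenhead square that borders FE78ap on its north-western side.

FE68xq

Longitude subsquare a = 0; −1 → -1, wraps to 23 = x, carry into square.
Longitude square 7; −1 → 6.
Latitude subsquare p = 15; +1 → 16 = q.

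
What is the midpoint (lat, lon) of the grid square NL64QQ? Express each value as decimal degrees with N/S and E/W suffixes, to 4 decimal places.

24.6875° N, 93.3750° E

Field N=13, L=11: +13·20° lon, +11·10° lat → SW at lon 80°, lat 20°.
Square 6, 4: +6·2° lon, +4·1° lat → SW at lon 92°, lat 24°.
Subsquare q=16, q=16: +16·0.0833333° lon, +16·0.0416667° lat → SW at lon 93.3333°, lat 24.6667°.
Cell spans 0.0833333° lon × 0.0416667° lat. Centre is SW corner plus half of each.
latitude 24.6875° N, longitude 93.3750° E.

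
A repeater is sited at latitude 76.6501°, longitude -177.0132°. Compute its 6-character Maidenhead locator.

Add 180° to longitude and 90° to latitude: 2.9868, 166.6501.
Field: lon ⌊2.9868/20⌋ = 0 → A; lat ⌊166.6501/10⌋ = 16 → Q.
Square: lon ⌊2.9868/2⌋ = 1; lat ⌊6.6501/1⌋ = 6.
Subsquare: lon ⌊0.9868/0.0833333⌋ = 11 → l; lat ⌊0.6501/0.0416667⌋ = 15 → p.

AQ16lp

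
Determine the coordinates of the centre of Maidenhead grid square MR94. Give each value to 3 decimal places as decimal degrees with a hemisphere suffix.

84.500° N, 79.000° E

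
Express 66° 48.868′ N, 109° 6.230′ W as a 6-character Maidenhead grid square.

DP56kt

Add 180° to longitude and 90° to latitude: 70.8962, 156.8145.
Field: 70.8962/20 → 3 → D, 156.8145/10 → 15 → P; chars DP.
Square: 10.8962/2 → 5, 6.8145/1 → 6; chars 56.
Subsquare: 0.8962/0.0833333 → 10 → k, 0.8145/0.0416667 → 19 → t; chars kt.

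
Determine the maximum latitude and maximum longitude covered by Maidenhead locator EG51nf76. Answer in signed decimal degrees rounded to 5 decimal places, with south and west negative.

Field E=4, G=6: +4·20° lon, +6·10° lat → SW at lon -100°, lat -30°.
Square 5, 1: +5·2° lon, +1·1° lat → SW at lon -90°, lat -29°.
Subsquare n=13, f=5: +13·0.0833333° lon, +5·0.0416667° lat → SW at lon -88.9167°, lat -28.7917°.
Extended square 7, 6: +7·0.00833333° lon, +6·0.00416667° lat → SW at lon -88.8583°, lat -28.7667°.
Cell spans 0.00833333° lon × 0.00416667° lat. NE corner is SW corner plus one full cell.
latitude -28.76250, longitude -88.85000.

-28.76250, -88.85000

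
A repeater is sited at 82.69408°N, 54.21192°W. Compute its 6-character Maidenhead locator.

Offset from 180°W / 90°S: lon 125.7881°, lat 172.6941°.
Field (20°×10°, letters A–R): lon ⌊125.7881/20⌋ = 6 → G; lat ⌊172.6941/10⌋ = 17 → R.
Square (2°×1°, digits 0–9): lon ⌊5.7881/2⌋ = 2; lat ⌊2.6941/1⌋ = 2.
Subsquare (5′×2.5′, letters a–x): lon ⌊1.7881/0.0833333⌋ = 21 → v; lat ⌊0.6941/0.0416667⌋ = 16 → q.

GR22vq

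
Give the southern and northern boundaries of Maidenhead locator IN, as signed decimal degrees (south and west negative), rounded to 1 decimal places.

40.0, 50.0

Field I=8, N=13: +8·20° lon, +13·10° lat → SW at lon -20°, lat 40°.
Cell spans 20° lon × 10° lat.
south 40.0, north 50.0.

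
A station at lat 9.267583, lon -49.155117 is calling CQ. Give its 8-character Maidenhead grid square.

Offset from 180°W / 90°S: lon 130.84488°, lat 99.26758°.
Field: lon ⌊130.84488/20⌋ = 6 → G; lat ⌊99.26758/10⌋ = 9 → J.
Square: lon ⌊10.84488/2⌋ = 5; lat ⌊9.26758/1⌋ = 9.
Subsquare: lon ⌊0.84488/0.0833333⌋ = 10 → k; lat ⌊0.26758/0.0416667⌋ = 6 → g.
Extended square: lon ⌊0.01155/0.00833333⌋ = 1; lat ⌊0.01758/0.00416667⌋ = 4.

GJ59kg14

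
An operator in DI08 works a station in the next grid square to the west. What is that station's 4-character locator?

CI98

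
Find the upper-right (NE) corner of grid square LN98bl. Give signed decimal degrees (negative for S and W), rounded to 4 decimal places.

Field L=11, N=13: +11·20° lon, +13·10° lat → SW at lon 40°, lat 40°.
Square 9, 8: +9·2° lon, +8·1° lat → SW at lon 58°, lat 48°.
Subsquare b=1, l=11: +1·0.0833333° lon, +11·0.0416667° lat → SW at lon 58.0833°, lat 48.4583°.
Cell spans 0.0833333° lon × 0.0416667° lat. NE corner is SW corner plus one full cell.
latitude 48.5000, longitude 58.1667.

48.5000, 58.1667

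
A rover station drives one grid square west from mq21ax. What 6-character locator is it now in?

Longitude subsquare a = 0; −1 → -1, wraps to 23 = x, carry into square.
Longitude square 2; −1 → 1.
The latitude characters are unchanged.

MQ11xx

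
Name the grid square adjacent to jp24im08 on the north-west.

JP24hm99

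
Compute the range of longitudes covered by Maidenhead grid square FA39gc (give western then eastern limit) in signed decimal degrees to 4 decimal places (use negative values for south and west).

-73.5000, -73.4167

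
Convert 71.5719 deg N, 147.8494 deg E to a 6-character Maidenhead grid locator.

Offset from 180°W / 90°S: lon 327.8494°, lat 161.5719°.
Field: lon ⌊327.8494/20⌋ = 16 → Q; lat ⌊161.5719/10⌋ = 16 → Q.
Square: lon ⌊7.8494/2⌋ = 3; lat ⌊1.5719/1⌋ = 1.
Subsquare: lon ⌊1.8494/0.0833333⌋ = 22 → w; lat ⌊0.5719/0.0416667⌋ = 13 → n.

QQ31wn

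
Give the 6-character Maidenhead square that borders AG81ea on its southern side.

Latitude subsquare a = 0; −1 → -1, wraps to 23 = x, carry into square.
Latitude square 1; −1 → 0.
The longitude characters are unchanged.

AG80ex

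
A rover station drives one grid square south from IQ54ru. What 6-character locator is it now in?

IQ54rt

Latitude subsquare u = 20; −1 → 19 = t.
The longitude characters are unchanged.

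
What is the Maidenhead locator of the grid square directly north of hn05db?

HN05dc

Latitude subsquare b = 1; +1 → 2 = c.
The longitude characters are unchanged.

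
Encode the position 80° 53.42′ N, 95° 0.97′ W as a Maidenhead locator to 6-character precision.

Add 180° to longitude and 90° to latitude: 84.9838, 170.8903.
Field: 84.9838/20 → 4 → E, 170.8903/10 → 17 → R; chars ER.
Square: 4.9838/2 → 2, 0.8903/1 → 0; chars 20.
Subsquare: 0.9838/0.0833333 → 11 → l, 0.8903/0.0416667 → 21 → v; chars lv.

ER20lv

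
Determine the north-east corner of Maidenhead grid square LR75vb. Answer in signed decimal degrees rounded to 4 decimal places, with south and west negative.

Field L=11, R=17: +11·20° lon, +17·10° lat → SW at lon 40°, lat 80°.
Square 7, 5: +7·2° lon, +5·1° lat → SW at lon 54°, lat 85°.
Subsquare v=21, b=1: +21·0.0833333° lon, +1·0.0416667° lat → SW at lon 55.75°, lat 85.0417°.
Cell spans 0.0833333° lon × 0.0416667° lat. NE corner is SW corner plus one full cell.
latitude 85.0833, longitude 55.8333.

85.0833, 55.8333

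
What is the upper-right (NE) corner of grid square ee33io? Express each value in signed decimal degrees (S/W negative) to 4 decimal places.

Field E=4, E=4: +4·20° lon, +4·10° lat → SW at lon -100°, lat -50°.
Square 3, 3: +3·2° lon, +3·1° lat → SW at lon -94°, lat -47°.
Subsquare i=8, o=14: +8·0.0833333° lon, +14·0.0416667° lat → SW at lon -93.3333°, lat -46.4167°.
Cell spans 0.0833333° lon × 0.0416667° lat. NE corner is SW corner plus one full cell.
latitude -46.3750, longitude -93.2500.

-46.3750, -93.2500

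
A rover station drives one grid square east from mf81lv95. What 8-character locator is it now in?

Longitude extended square 9; +1 → 10, wraps to 0, carry into subsquare.
Longitude subsquare l = 11; +1 → 12 = m.
The latitude characters are unchanged.

MF81mv05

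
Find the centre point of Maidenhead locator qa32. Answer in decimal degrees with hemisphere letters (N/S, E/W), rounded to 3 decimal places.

Field Q=16, A=0: +16·20° lon, +0·10° lat → SW at lon 140°, lat -90°.
Square 3, 2: +3·2° lon, +2·1° lat → SW at lon 146°, lat -88°.
Cell spans 2° lon × 1° lat. Centre is SW corner plus half of each.
latitude 87.500° S, longitude 147.000° E.

87.500° S, 147.000° E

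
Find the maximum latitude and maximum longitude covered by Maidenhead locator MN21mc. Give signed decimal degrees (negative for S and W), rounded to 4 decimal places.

Field M=12, N=13: +12·20° lon, +13·10° lat → SW at lon 60°, lat 40°.
Square 2, 1: +2·2° lon, +1·1° lat → SW at lon 64°, lat 41°.
Subsquare m=12, c=2: +12·0.0833333° lon, +2·0.0416667° lat → SW at lon 65°, lat 41.0833°.
Cell spans 0.0833333° lon × 0.0416667° lat. NE corner is SW corner plus one full cell.
latitude 41.1250, longitude 65.0833.

41.1250, 65.0833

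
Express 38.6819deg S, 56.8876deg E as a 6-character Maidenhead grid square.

Offset from 180°W / 90°S: lon 236.8876°, lat 51.3181°.
Field (20°×10°, letters A–R): 236.8876/20 → 11 → L, 51.3181/10 → 5 → F; chars LF.
Square (2°×1°, digits 0–9): 16.8876/2 → 8, 1.3181/1 → 1; chars 81.
Subsquare (5′×2.5′, letters a–x): 0.8876/0.0833333 → 10 → k, 0.3181/0.0416667 → 7 → h; chars kh.

LF81kh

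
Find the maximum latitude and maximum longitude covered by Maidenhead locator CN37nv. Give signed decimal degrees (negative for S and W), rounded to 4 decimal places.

47.9167, -132.8333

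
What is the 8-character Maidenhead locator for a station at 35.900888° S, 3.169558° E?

JF14oc03

Shift to the Maidenhead origin (180°W, 90°S): lon 183.16956, lat 54.09911.
Field (20°×10°, letters A–R): lon ⌊183.16956/20⌋ = 9 → J; lat ⌊54.09911/10⌋ = 5 → F.
Square (2°×1°, digits 0–9): lon ⌊3.16956/2⌋ = 1; lat ⌊4.09911/1⌋ = 4.
Subsquare (5′×2.5′, letters a–x): lon ⌊1.16956/0.0833333⌋ = 14 → o; lat ⌊0.09911/0.0416667⌋ = 2 → c.
Extended square (30″×15″, digits 0–9): lon ⌊0.00289/0.00833333⌋ = 0; lat ⌊0.01578/0.00416667⌋ = 3.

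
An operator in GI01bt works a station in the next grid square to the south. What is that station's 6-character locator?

GI01bs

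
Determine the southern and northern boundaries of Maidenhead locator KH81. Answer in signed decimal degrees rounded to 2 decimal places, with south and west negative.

-19.00, -18.00

Field K=10, H=7: +10·20° lon, +7·10° lat → SW at lon 20°, lat -20°.
Square 8, 1: +8·2° lon, +1·1° lat → SW at lon 36°, lat -19°.
Cell spans 2° lon × 1° lat.
south -19.00, north -18.00.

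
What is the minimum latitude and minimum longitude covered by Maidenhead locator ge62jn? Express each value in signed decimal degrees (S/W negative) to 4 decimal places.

Field G=6, E=4: +6·20° lon, +4·10° lat → SW at lon -60°, lat -50°.
Square 6, 2: +6·2° lon, +2·1° lat → SW at lon -48°, lat -48°.
Subsquare j=9, n=13: +9·0.0833333° lon, +13·0.0416667° lat → SW at lon -47.25°, lat -47.4583°.
latitude -47.4583, longitude -47.2500.

-47.4583, -47.2500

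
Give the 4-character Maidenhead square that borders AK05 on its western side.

RK95

Longitude square 0; −1 → -1, wraps to 9, carry into field.
Longitude field A = 0; −1 → -1, wraps to 17 = R, wrapping around the antimeridian.
The latitude characters are unchanged.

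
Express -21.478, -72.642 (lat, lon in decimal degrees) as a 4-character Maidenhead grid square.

FG38

Shift to the Maidenhead origin (180°W, 90°S): lon 107.36, lat 68.52.
Field: lon ⌊107.36/20⌋ = 5 → F; lat ⌊68.52/10⌋ = 6 → G.
Square: lon ⌊7.36/2⌋ = 3; lat ⌊8.52/1⌋ = 8.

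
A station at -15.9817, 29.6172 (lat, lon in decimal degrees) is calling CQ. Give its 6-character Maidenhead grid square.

KH44ta

Offset from 180°W / 90°S: lon 209.6172°, lat 74.0183°.
Field: 209.6172/20 → 10 → K, 74.0183/10 → 7 → H; chars KH.
Square: 9.6172/2 → 4, 4.0183/1 → 4; chars 44.
Subsquare: 1.6172/0.0833333 → 19 → t, 0.0183/0.0416667 → 0 → a; chars ta.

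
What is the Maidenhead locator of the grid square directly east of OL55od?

OL55pd

Longitude subsquare o = 14; +1 → 15 = p.
The latitude characters are unchanged.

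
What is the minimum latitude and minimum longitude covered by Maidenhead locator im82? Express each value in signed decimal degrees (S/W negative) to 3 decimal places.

32.000, -4.000

Field I=8, M=12: +8·20° lon, +12·10° lat → SW at lon -20°, lat 30°.
Square 8, 2: +8·2° lon, +2·1° lat → SW at lon -4°, lat 32°.
latitude 32.000, longitude -4.000.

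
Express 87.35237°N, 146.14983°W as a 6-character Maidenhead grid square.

BR67wi

Shift to the Maidenhead origin (180°W, 90°S): lon 33.8502, lat 177.3524.
Field: 33.8502/20 → 1 → B, 177.3524/10 → 17 → R; chars BR.
Square: 13.8502/2 → 6, 7.3524/1 → 7; chars 67.
Subsquare: 1.8502/0.0833333 → 22 → w, 0.3524/0.0416667 → 8 → i; chars wi.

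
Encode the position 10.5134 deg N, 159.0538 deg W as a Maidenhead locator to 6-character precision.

Shift to the Maidenhead origin (180°W, 90°S): lon 20.9462, lat 100.5134.
Field: 20.9462/20 → 1 → B, 100.5134/10 → 10 → K; chars BK.
Square: 0.9462/2 → 0, 0.5134/1 → 0; chars 00.
Subsquare: 0.9462/0.0833333 → 11 → l, 0.5134/0.0416667 → 12 → m; chars lm.

BK00lm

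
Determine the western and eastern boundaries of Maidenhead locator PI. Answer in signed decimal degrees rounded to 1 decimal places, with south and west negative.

120.0, 140.0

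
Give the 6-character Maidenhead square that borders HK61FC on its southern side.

HK61fb

Latitude subsquare c = 2; −1 → 1 = b.
The longitude characters are unchanged.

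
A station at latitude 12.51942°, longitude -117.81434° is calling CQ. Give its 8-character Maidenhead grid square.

DK12cm24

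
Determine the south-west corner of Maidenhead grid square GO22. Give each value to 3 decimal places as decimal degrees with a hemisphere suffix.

52.000° N, 56.000° W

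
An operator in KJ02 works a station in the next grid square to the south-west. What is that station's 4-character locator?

Longitude square 0; −1 → -1, wraps to 9, carry into field.
Longitude field K = 10; −1 → 9 = J.
Latitude square 2; −1 → 1.

JJ91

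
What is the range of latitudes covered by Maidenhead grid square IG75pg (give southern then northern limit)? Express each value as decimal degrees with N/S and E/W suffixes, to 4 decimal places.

Field I=8, G=6: +8·20° lon, +6·10° lat → SW at lon -20°, lat -30°.
Square 7, 5: +7·2° lon, +5·1° lat → SW at lon -6°, lat -25°.
Subsquare p=15, g=6: +15·0.0833333° lon, +6·0.0416667° lat → SW at lon -4.75°, lat -24.75°.
Cell spans 0.0833333° lon × 0.0416667° lat.
south 24.7500° S, north 24.7083° S.

24.7500° S, 24.7083° S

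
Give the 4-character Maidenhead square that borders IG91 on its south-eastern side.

Longitude square 9; +1 → 10, wraps to 0, carry into field.
Longitude field I = 8; +1 → 9 = J.
Latitude square 1; −1 → 0.

JG00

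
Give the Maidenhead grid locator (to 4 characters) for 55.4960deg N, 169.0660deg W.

AO55

Add 180° to longitude and 90° to latitude: 10.93, 145.50.
Field: 10.93/20 → 0 → A, 145.50/10 → 14 → O; chars AO.
Square: 10.93/2 → 5, 5.50/1 → 5; chars 55.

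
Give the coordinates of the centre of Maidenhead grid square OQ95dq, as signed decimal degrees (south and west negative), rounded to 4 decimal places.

75.6875, 118.2917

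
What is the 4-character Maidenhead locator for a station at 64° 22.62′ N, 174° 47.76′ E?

RP74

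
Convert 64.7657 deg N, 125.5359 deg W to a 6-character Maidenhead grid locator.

CP74fs

Shift to the Maidenhead origin (180°W, 90°S): lon 54.4641, lat 154.7657.
Field: lon ⌊54.4641/20⌋ = 2 → C; lat ⌊154.7657/10⌋ = 15 → P.
Square: lon ⌊14.4641/2⌋ = 7; lat ⌊4.7657/1⌋ = 4.
Subsquare: lon ⌊0.4641/0.0833333⌋ = 5 → f; lat ⌊0.7657/0.0416667⌋ = 18 → s.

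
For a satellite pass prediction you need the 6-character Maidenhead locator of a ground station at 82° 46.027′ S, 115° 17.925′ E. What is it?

Shift to the Maidenhead origin (180°W, 90°S): lon 295.2987, lat 7.2329.
Field (20°×10°, letters A–R): lon ⌊295.2987/20⌋ = 14 → O; lat ⌊7.2329/10⌋ = 0 → A.
Square (2°×1°, digits 0–9): lon ⌊15.2987/2⌋ = 7; lat ⌊7.2329/1⌋ = 7.
Subsquare (5′×2.5′, letters a–x): lon ⌊1.2987/0.0833333⌋ = 15 → p; lat ⌊0.2329/0.0416667⌋ = 5 → f.

OA77pf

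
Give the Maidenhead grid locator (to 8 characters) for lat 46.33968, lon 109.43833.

ON46ri21

Add 180° to longitude and 90° to latitude: 289.43833, 136.33968.
Field (20°×10°, letters A–R): lon ⌊289.43833/20⌋ = 14 → O; lat ⌊136.33968/10⌋ = 13 → N.
Square (2°×1°, digits 0–9): lon ⌊9.43833/2⌋ = 4; lat ⌊6.33968/1⌋ = 6.
Subsquare (5′×2.5′, letters a–x): lon ⌊1.43833/0.0833333⌋ = 17 → r; lat ⌊0.33968/0.0416667⌋ = 8 → i.
Extended square (30″×15″, digits 0–9): lon ⌊0.02166/0.00833333⌋ = 2; lat ⌊0.00635/0.00416667⌋ = 1.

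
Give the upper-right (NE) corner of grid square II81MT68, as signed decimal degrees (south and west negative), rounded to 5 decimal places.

-8.17083, -2.94167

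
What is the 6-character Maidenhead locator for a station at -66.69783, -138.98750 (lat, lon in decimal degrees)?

CC03mh

Offset from 180°W / 90°S: lon 41.0125°, lat 23.3022°.
Field (20°×10°, letters A–R): 41.0125/20 → 2 → C, 23.3022/10 → 2 → C; chars CC.
Square (2°×1°, digits 0–9): 1.0125/2 → 0, 3.3022/1 → 3; chars 03.
Subsquare (5′×2.5′, letters a–x): 1.0125/0.0833333 → 12 → m, 0.3022/0.0416667 → 7 → h; chars mh.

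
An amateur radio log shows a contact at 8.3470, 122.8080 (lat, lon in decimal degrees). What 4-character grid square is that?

Offset from 180°W / 90°S: lon 302.81°, lat 98.35°.
Field: 302.81/20 → 15 → P, 98.35/10 → 9 → J; chars PJ.
Square: 2.81/2 → 1, 8.35/1 → 8; chars 18.

PJ18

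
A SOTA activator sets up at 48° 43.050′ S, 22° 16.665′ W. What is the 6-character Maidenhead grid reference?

HE81ug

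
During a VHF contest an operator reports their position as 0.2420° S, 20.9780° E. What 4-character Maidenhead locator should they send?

Shift to the Maidenhead origin (180°W, 90°S): lon 200.98, lat 89.76.
Field: 200.98/20 → 10 → K, 89.76/10 → 8 → I; chars KI.
Square: 0.98/2 → 0, 9.76/1 → 9; chars 09.

KI09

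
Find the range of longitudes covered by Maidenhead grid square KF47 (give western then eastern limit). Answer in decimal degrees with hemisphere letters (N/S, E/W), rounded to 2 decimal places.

Field K=10, F=5: +10·20° lon, +5·10° lat → SW at lon 20°, lat -40°.
Square 4, 7: +4·2° lon, +7·1° lat → SW at lon 28°, lat -33°.
Cell spans 2° lon × 1° lat.
west 28.00° E, east 30.00° E.

28.00° E, 30.00° E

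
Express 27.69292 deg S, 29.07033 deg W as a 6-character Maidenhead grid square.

HG52lh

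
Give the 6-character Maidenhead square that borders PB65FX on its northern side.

Latitude subsquare x = 23; +1 → 24, wraps to 0 = a, carry into square.
Latitude square 5; +1 → 6.
The longitude characters are unchanged.

PB66fa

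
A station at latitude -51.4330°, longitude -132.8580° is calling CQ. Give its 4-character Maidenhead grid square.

Shift to the Maidenhead origin (180°W, 90°S): lon 47.14, lat 38.57.
Field: lon ⌊47.14/20⌋ = 2 → C; lat ⌊38.57/10⌋ = 3 → D.
Square: lon ⌊7.14/2⌋ = 3; lat ⌊8.57/1⌋ = 8.

CD38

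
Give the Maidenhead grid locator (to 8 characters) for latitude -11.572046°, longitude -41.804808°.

Offset from 180°W / 90°S: lon 138.19519°, lat 78.42795°.
Field: 138.19519/20 → 6 → G, 78.42795/10 → 7 → H; chars GH.
Square: 18.19519/2 → 9, 8.42795/1 → 8; chars 98.
Subsquare: 0.19519/0.0833333 → 2 → c, 0.42795/0.0416667 → 10 → k; chars ck.
Extended square: 0.02853/0.00833333 → 3, 0.01129/0.00416667 → 2; chars 32.

GH98ck32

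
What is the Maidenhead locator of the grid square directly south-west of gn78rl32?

GN78rl21

Longitude extended square 3; −1 → 2.
Latitude extended square 2; −1 → 1.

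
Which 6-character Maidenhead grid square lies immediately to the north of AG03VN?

Latitude subsquare n = 13; +1 → 14 = o.
The longitude characters are unchanged.

AG03vo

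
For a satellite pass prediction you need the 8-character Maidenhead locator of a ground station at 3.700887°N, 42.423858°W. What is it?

GJ83sq98

Add 180° to longitude and 90° to latitude: 137.57614, 93.70089.
Field: lon ⌊137.57614/20⌋ = 6 → G; lat ⌊93.70089/10⌋ = 9 → J.
Square: lon ⌊17.57614/2⌋ = 8; lat ⌊3.70089/1⌋ = 3.
Subsquare: lon ⌊1.57614/0.0833333⌋ = 18 → s; lat ⌊0.70089/0.0416667⌋ = 16 → q.
Extended square: lon ⌊0.07614/0.00833333⌋ = 9; lat ⌊0.03422/0.00416667⌋ = 8.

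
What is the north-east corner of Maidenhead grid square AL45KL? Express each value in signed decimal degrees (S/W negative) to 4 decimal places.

Field A=0, L=11: +0·20° lon, +11·10° lat → SW at lon -180°, lat 20°.
Square 4, 5: +4·2° lon, +5·1° lat → SW at lon -172°, lat 25°.
Subsquare k=10, l=11: +10·0.0833333° lon, +11·0.0416667° lat → SW at lon -171.167°, lat 25.4583°.
Cell spans 0.0833333° lon × 0.0416667° lat. NE corner is SW corner plus one full cell.
latitude 25.5000, longitude -171.0833.

25.5000, -171.0833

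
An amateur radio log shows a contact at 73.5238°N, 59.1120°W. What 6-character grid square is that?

GQ03km

Offset from 180°W / 90°S: lon 120.8880°, lat 163.5238°.
Field: 120.8880/20 → 6 → G, 163.5238/10 → 16 → Q; chars GQ.
Square: 0.8880/2 → 0, 3.5238/1 → 3; chars 03.
Subsquare: 0.8880/0.0833333 → 10 → k, 0.5238/0.0416667 → 12 → m; chars km.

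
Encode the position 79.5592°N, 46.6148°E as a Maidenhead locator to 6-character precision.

Offset from 180°W / 90°S: lon 226.6148°, lat 169.5592°.
Field: lon ⌊226.6148/20⌋ = 11 → L; lat ⌊169.5592/10⌋ = 16 → Q.
Square: lon ⌊6.6148/2⌋ = 3; lat ⌊9.5592/1⌋ = 9.
Subsquare: lon ⌊0.6148/0.0833333⌋ = 7 → h; lat ⌊0.5592/0.0416667⌋ = 13 → n.

LQ39hn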